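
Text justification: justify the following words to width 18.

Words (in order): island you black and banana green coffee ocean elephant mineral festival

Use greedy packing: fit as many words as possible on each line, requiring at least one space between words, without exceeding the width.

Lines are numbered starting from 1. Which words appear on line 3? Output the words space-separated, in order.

Line 1: ['island', 'you', 'black'] (min_width=16, slack=2)
Line 2: ['and', 'banana', 'green'] (min_width=16, slack=2)
Line 3: ['coffee', 'ocean'] (min_width=12, slack=6)
Line 4: ['elephant', 'mineral'] (min_width=16, slack=2)
Line 5: ['festival'] (min_width=8, slack=10)

Answer: coffee ocean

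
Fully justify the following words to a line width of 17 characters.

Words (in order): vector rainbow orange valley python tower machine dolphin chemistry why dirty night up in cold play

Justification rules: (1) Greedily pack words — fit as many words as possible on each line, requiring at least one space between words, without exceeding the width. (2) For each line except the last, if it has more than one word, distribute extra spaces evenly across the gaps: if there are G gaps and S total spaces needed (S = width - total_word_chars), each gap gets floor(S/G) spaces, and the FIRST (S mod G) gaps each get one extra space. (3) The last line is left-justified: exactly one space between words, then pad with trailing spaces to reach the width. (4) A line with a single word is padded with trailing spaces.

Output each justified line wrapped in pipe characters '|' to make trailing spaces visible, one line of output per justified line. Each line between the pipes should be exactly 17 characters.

Answer: |vector    rainbow|
|orange     valley|
|python      tower|
|machine   dolphin|
|chemistry     why|
|dirty night up in|
|cold play        |

Derivation:
Line 1: ['vector', 'rainbow'] (min_width=14, slack=3)
Line 2: ['orange', 'valley'] (min_width=13, slack=4)
Line 3: ['python', 'tower'] (min_width=12, slack=5)
Line 4: ['machine', 'dolphin'] (min_width=15, slack=2)
Line 5: ['chemistry', 'why'] (min_width=13, slack=4)
Line 6: ['dirty', 'night', 'up', 'in'] (min_width=17, slack=0)
Line 7: ['cold', 'play'] (min_width=9, slack=8)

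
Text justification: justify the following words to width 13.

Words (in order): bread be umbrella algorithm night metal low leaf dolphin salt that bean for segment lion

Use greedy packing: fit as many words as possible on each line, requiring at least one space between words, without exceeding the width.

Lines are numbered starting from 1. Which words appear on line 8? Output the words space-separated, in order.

Answer: segment lion

Derivation:
Line 1: ['bread', 'be'] (min_width=8, slack=5)
Line 2: ['umbrella'] (min_width=8, slack=5)
Line 3: ['algorithm'] (min_width=9, slack=4)
Line 4: ['night', 'metal'] (min_width=11, slack=2)
Line 5: ['low', 'leaf'] (min_width=8, slack=5)
Line 6: ['dolphin', 'salt'] (min_width=12, slack=1)
Line 7: ['that', 'bean', 'for'] (min_width=13, slack=0)
Line 8: ['segment', 'lion'] (min_width=12, slack=1)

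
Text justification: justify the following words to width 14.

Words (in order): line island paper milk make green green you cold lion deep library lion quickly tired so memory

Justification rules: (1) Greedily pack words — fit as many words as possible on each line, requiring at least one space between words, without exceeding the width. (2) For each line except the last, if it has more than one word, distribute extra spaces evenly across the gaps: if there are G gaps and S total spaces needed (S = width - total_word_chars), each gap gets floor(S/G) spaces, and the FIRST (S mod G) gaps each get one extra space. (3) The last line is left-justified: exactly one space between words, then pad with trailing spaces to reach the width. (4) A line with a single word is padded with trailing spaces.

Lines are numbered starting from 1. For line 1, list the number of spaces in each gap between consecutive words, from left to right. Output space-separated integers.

Line 1: ['line', 'island'] (min_width=11, slack=3)
Line 2: ['paper', 'milk'] (min_width=10, slack=4)
Line 3: ['make', 'green'] (min_width=10, slack=4)
Line 4: ['green', 'you', 'cold'] (min_width=14, slack=0)
Line 5: ['lion', 'deep'] (min_width=9, slack=5)
Line 6: ['library', 'lion'] (min_width=12, slack=2)
Line 7: ['quickly', 'tired'] (min_width=13, slack=1)
Line 8: ['so', 'memory'] (min_width=9, slack=5)

Answer: 4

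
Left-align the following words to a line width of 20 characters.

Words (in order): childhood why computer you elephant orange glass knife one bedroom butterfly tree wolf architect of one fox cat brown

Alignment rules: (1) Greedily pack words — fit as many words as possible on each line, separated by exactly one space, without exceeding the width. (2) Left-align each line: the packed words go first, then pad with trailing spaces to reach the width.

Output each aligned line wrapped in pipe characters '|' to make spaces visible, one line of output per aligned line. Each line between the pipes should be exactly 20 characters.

Line 1: ['childhood', 'why'] (min_width=13, slack=7)
Line 2: ['computer', 'you'] (min_width=12, slack=8)
Line 3: ['elephant', 'orange'] (min_width=15, slack=5)
Line 4: ['glass', 'knife', 'one'] (min_width=15, slack=5)
Line 5: ['bedroom', 'butterfly'] (min_width=17, slack=3)
Line 6: ['tree', 'wolf', 'architect'] (min_width=19, slack=1)
Line 7: ['of', 'one', 'fox', 'cat', 'brown'] (min_width=20, slack=0)

Answer: |childhood why       |
|computer you        |
|elephant orange     |
|glass knife one     |
|bedroom butterfly   |
|tree wolf architect |
|of one fox cat brown|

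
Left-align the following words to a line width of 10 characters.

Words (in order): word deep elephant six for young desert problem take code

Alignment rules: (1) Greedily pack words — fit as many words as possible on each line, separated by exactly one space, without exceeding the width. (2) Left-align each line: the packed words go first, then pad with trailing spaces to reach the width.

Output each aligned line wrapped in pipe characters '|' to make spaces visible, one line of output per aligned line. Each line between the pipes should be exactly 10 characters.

Line 1: ['word', 'deep'] (min_width=9, slack=1)
Line 2: ['elephant'] (min_width=8, slack=2)
Line 3: ['six', 'for'] (min_width=7, slack=3)
Line 4: ['young'] (min_width=5, slack=5)
Line 5: ['desert'] (min_width=6, slack=4)
Line 6: ['problem'] (min_width=7, slack=3)
Line 7: ['take', 'code'] (min_width=9, slack=1)

Answer: |word deep |
|elephant  |
|six for   |
|young     |
|desert    |
|problem   |
|take code |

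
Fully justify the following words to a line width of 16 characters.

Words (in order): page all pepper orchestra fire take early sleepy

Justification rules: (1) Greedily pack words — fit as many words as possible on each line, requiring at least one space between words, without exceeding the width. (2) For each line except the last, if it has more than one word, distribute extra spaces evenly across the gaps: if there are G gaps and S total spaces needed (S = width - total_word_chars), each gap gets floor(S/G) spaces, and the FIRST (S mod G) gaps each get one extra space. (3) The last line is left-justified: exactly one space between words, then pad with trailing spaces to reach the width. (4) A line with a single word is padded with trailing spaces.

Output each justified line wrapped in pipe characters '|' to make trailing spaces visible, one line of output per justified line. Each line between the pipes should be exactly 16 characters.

Answer: |page  all pepper|
|orchestra   fire|
|take       early|
|sleepy          |

Derivation:
Line 1: ['page', 'all', 'pepper'] (min_width=15, slack=1)
Line 2: ['orchestra', 'fire'] (min_width=14, slack=2)
Line 3: ['take', 'early'] (min_width=10, slack=6)
Line 4: ['sleepy'] (min_width=6, slack=10)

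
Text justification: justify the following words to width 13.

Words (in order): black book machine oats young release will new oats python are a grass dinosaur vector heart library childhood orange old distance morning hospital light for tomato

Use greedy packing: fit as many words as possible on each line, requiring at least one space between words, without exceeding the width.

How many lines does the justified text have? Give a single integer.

Line 1: ['black', 'book'] (min_width=10, slack=3)
Line 2: ['machine', 'oats'] (min_width=12, slack=1)
Line 3: ['young', 'release'] (min_width=13, slack=0)
Line 4: ['will', 'new', 'oats'] (min_width=13, slack=0)
Line 5: ['python', 'are', 'a'] (min_width=12, slack=1)
Line 6: ['grass'] (min_width=5, slack=8)
Line 7: ['dinosaur'] (min_width=8, slack=5)
Line 8: ['vector', 'heart'] (min_width=12, slack=1)
Line 9: ['library'] (min_width=7, slack=6)
Line 10: ['childhood'] (min_width=9, slack=4)
Line 11: ['orange', 'old'] (min_width=10, slack=3)
Line 12: ['distance'] (min_width=8, slack=5)
Line 13: ['morning'] (min_width=7, slack=6)
Line 14: ['hospital'] (min_width=8, slack=5)
Line 15: ['light', 'for'] (min_width=9, slack=4)
Line 16: ['tomato'] (min_width=6, slack=7)
Total lines: 16

Answer: 16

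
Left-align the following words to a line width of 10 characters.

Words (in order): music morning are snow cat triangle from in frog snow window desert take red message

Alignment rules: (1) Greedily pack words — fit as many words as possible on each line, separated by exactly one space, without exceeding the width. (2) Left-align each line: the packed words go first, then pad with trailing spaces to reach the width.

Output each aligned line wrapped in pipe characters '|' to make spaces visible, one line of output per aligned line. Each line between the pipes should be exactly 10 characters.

Line 1: ['music'] (min_width=5, slack=5)
Line 2: ['morning'] (min_width=7, slack=3)
Line 3: ['are', 'snow'] (min_width=8, slack=2)
Line 4: ['cat'] (min_width=3, slack=7)
Line 5: ['triangle'] (min_width=8, slack=2)
Line 6: ['from', 'in'] (min_width=7, slack=3)
Line 7: ['frog', 'snow'] (min_width=9, slack=1)
Line 8: ['window'] (min_width=6, slack=4)
Line 9: ['desert'] (min_width=6, slack=4)
Line 10: ['take', 'red'] (min_width=8, slack=2)
Line 11: ['message'] (min_width=7, slack=3)

Answer: |music     |
|morning   |
|are snow  |
|cat       |
|triangle  |
|from in   |
|frog snow |
|window    |
|desert    |
|take red  |
|message   |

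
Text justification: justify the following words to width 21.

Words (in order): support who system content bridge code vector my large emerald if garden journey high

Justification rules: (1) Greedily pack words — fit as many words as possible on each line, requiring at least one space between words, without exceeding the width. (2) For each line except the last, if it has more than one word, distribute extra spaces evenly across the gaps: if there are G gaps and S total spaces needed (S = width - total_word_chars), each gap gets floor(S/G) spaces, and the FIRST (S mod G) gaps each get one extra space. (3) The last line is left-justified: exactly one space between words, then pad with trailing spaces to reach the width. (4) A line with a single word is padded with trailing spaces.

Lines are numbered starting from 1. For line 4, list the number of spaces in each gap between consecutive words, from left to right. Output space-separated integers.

Answer: 3 3

Derivation:
Line 1: ['support', 'who', 'system'] (min_width=18, slack=3)
Line 2: ['content', 'bridge', 'code'] (min_width=19, slack=2)
Line 3: ['vector', 'my', 'large'] (min_width=15, slack=6)
Line 4: ['emerald', 'if', 'garden'] (min_width=17, slack=4)
Line 5: ['journey', 'high'] (min_width=12, slack=9)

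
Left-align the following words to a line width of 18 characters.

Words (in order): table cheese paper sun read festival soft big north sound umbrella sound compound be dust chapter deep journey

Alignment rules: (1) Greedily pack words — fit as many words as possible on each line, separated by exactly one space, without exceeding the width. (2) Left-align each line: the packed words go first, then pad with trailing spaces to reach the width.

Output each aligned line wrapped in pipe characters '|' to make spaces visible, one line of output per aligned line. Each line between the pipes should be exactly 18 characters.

Line 1: ['table', 'cheese', 'paper'] (min_width=18, slack=0)
Line 2: ['sun', 'read', 'festival'] (min_width=17, slack=1)
Line 3: ['soft', 'big', 'north'] (min_width=14, slack=4)
Line 4: ['sound', 'umbrella'] (min_width=14, slack=4)
Line 5: ['sound', 'compound', 'be'] (min_width=17, slack=1)
Line 6: ['dust', 'chapter', 'deep'] (min_width=17, slack=1)
Line 7: ['journey'] (min_width=7, slack=11)

Answer: |table cheese paper|
|sun read festival |
|soft big north    |
|sound umbrella    |
|sound compound be |
|dust chapter deep |
|journey           |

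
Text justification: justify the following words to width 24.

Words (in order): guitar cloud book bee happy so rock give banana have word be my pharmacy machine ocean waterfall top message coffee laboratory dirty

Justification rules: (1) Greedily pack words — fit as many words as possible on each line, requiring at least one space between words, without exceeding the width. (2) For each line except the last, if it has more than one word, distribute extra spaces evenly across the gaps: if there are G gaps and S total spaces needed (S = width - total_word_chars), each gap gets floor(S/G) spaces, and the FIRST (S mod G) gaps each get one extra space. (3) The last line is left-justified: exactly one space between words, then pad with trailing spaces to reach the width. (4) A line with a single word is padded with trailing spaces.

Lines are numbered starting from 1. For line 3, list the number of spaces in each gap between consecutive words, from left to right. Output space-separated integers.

Line 1: ['guitar', 'cloud', 'book', 'bee'] (min_width=21, slack=3)
Line 2: ['happy', 'so', 'rock', 'give'] (min_width=18, slack=6)
Line 3: ['banana', 'have', 'word', 'be', 'my'] (min_width=22, slack=2)
Line 4: ['pharmacy', 'machine', 'ocean'] (min_width=22, slack=2)
Line 5: ['waterfall', 'top', 'message'] (min_width=21, slack=3)
Line 6: ['coffee', 'laboratory', 'dirty'] (min_width=23, slack=1)

Answer: 2 2 1 1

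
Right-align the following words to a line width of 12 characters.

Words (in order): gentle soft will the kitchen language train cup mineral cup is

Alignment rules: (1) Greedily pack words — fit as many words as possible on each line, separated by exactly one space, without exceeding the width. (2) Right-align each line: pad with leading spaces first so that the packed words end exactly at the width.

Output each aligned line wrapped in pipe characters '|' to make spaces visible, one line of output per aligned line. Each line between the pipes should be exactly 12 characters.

Answer: | gentle soft|
|    will the|
|     kitchen|
|    language|
|   train cup|
| mineral cup|
|          is|

Derivation:
Line 1: ['gentle', 'soft'] (min_width=11, slack=1)
Line 2: ['will', 'the'] (min_width=8, slack=4)
Line 3: ['kitchen'] (min_width=7, slack=5)
Line 4: ['language'] (min_width=8, slack=4)
Line 5: ['train', 'cup'] (min_width=9, slack=3)
Line 6: ['mineral', 'cup'] (min_width=11, slack=1)
Line 7: ['is'] (min_width=2, slack=10)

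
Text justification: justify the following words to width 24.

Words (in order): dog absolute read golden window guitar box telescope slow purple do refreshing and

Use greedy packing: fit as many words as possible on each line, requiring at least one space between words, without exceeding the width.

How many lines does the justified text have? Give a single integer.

Answer: 4

Derivation:
Line 1: ['dog', 'absolute', 'read', 'golden'] (min_width=24, slack=0)
Line 2: ['window', 'guitar', 'box'] (min_width=17, slack=7)
Line 3: ['telescope', 'slow', 'purple', 'do'] (min_width=24, slack=0)
Line 4: ['refreshing', 'and'] (min_width=14, slack=10)
Total lines: 4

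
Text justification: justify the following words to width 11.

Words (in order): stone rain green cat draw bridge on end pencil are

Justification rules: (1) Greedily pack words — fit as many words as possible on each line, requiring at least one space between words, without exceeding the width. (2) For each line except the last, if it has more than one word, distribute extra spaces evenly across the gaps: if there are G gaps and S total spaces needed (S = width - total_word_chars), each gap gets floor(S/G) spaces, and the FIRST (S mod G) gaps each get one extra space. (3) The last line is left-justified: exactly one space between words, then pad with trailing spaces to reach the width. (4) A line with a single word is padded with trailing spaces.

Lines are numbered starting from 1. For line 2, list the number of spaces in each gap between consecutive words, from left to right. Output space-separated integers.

Line 1: ['stone', 'rain'] (min_width=10, slack=1)
Line 2: ['green', 'cat'] (min_width=9, slack=2)
Line 3: ['draw', 'bridge'] (min_width=11, slack=0)
Line 4: ['on', 'end'] (min_width=6, slack=5)
Line 5: ['pencil', 'are'] (min_width=10, slack=1)

Answer: 3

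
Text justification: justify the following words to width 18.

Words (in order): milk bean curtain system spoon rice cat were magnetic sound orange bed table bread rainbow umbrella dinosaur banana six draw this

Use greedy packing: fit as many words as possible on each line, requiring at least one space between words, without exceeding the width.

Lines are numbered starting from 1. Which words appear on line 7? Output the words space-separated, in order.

Line 1: ['milk', 'bean', 'curtain'] (min_width=17, slack=1)
Line 2: ['system', 'spoon', 'rice'] (min_width=17, slack=1)
Line 3: ['cat', 'were', 'magnetic'] (min_width=17, slack=1)
Line 4: ['sound', 'orange', 'bed'] (min_width=16, slack=2)
Line 5: ['table', 'bread'] (min_width=11, slack=7)
Line 6: ['rainbow', 'umbrella'] (min_width=16, slack=2)
Line 7: ['dinosaur', 'banana'] (min_width=15, slack=3)
Line 8: ['six', 'draw', 'this'] (min_width=13, slack=5)

Answer: dinosaur banana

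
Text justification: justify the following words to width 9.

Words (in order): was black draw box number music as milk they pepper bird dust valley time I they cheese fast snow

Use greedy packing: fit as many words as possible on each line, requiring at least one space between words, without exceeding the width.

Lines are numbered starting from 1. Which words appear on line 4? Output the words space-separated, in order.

Answer: music as

Derivation:
Line 1: ['was', 'black'] (min_width=9, slack=0)
Line 2: ['draw', 'box'] (min_width=8, slack=1)
Line 3: ['number'] (min_width=6, slack=3)
Line 4: ['music', 'as'] (min_width=8, slack=1)
Line 5: ['milk', 'they'] (min_width=9, slack=0)
Line 6: ['pepper'] (min_width=6, slack=3)
Line 7: ['bird', 'dust'] (min_width=9, slack=0)
Line 8: ['valley'] (min_width=6, slack=3)
Line 9: ['time', 'I'] (min_width=6, slack=3)
Line 10: ['they'] (min_width=4, slack=5)
Line 11: ['cheese'] (min_width=6, slack=3)
Line 12: ['fast', 'snow'] (min_width=9, slack=0)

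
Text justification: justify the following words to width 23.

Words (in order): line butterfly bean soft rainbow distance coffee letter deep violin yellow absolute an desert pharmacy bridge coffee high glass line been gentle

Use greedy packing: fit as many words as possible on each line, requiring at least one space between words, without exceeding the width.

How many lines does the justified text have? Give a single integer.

Line 1: ['line', 'butterfly', 'bean'] (min_width=19, slack=4)
Line 2: ['soft', 'rainbow', 'distance'] (min_width=21, slack=2)
Line 3: ['coffee', 'letter', 'deep'] (min_width=18, slack=5)
Line 4: ['violin', 'yellow', 'absolute'] (min_width=22, slack=1)
Line 5: ['an', 'desert', 'pharmacy'] (min_width=18, slack=5)
Line 6: ['bridge', 'coffee', 'high'] (min_width=18, slack=5)
Line 7: ['glass', 'line', 'been', 'gentle'] (min_width=22, slack=1)
Total lines: 7

Answer: 7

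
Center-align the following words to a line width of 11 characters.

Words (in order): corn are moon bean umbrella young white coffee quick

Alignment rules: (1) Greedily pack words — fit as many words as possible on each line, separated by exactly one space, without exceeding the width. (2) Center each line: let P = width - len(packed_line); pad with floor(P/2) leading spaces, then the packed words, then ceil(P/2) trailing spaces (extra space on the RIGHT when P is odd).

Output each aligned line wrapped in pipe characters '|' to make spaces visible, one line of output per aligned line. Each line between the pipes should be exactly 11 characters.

Line 1: ['corn', 'are'] (min_width=8, slack=3)
Line 2: ['moon', 'bean'] (min_width=9, slack=2)
Line 3: ['umbrella'] (min_width=8, slack=3)
Line 4: ['young', 'white'] (min_width=11, slack=0)
Line 5: ['coffee'] (min_width=6, slack=5)
Line 6: ['quick'] (min_width=5, slack=6)

Answer: | corn are  |
| moon bean |
| umbrella  |
|young white|
|  coffee   |
|   quick   |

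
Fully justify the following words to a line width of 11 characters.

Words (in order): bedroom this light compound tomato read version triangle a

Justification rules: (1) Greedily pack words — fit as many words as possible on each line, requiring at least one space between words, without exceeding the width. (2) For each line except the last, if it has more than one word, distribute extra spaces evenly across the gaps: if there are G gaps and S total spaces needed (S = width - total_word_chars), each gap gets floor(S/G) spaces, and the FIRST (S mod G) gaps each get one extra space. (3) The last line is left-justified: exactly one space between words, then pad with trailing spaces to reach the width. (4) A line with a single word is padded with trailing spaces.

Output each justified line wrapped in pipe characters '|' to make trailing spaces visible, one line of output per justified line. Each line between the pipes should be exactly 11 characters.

Line 1: ['bedroom'] (min_width=7, slack=4)
Line 2: ['this', 'light'] (min_width=10, slack=1)
Line 3: ['compound'] (min_width=8, slack=3)
Line 4: ['tomato', 'read'] (min_width=11, slack=0)
Line 5: ['version'] (min_width=7, slack=4)
Line 6: ['triangle', 'a'] (min_width=10, slack=1)

Answer: |bedroom    |
|this  light|
|compound   |
|tomato read|
|version    |
|triangle a |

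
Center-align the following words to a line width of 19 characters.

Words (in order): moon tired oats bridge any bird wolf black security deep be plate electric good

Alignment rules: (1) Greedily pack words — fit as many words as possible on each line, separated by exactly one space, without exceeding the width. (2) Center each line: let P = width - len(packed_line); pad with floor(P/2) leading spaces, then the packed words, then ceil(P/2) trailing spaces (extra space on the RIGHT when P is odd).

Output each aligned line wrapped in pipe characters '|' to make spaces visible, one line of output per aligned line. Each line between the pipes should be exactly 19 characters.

Line 1: ['moon', 'tired', 'oats'] (min_width=15, slack=4)
Line 2: ['bridge', 'any', 'bird'] (min_width=15, slack=4)
Line 3: ['wolf', 'black', 'security'] (min_width=19, slack=0)
Line 4: ['deep', 'be', 'plate'] (min_width=13, slack=6)
Line 5: ['electric', 'good'] (min_width=13, slack=6)

Answer: |  moon tired oats  |
|  bridge any bird  |
|wolf black security|
|   deep be plate   |
|   electric good   |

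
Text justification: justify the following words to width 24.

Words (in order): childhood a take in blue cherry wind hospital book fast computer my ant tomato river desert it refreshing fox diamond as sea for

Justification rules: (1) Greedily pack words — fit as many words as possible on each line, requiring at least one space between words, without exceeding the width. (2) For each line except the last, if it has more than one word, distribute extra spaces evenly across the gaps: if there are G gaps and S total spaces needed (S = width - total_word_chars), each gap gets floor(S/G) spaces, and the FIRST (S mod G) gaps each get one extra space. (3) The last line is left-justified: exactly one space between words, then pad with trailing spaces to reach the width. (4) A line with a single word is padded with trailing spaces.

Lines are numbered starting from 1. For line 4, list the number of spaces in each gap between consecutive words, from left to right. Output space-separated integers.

Answer: 2 1 1

Derivation:
Line 1: ['childhood', 'a', 'take', 'in', 'blue'] (min_width=24, slack=0)
Line 2: ['cherry', 'wind', 'hospital'] (min_width=20, slack=4)
Line 3: ['book', 'fast', 'computer', 'my'] (min_width=21, slack=3)
Line 4: ['ant', 'tomato', 'river', 'desert'] (min_width=23, slack=1)
Line 5: ['it', 'refreshing', 'fox'] (min_width=17, slack=7)
Line 6: ['diamond', 'as', 'sea', 'for'] (min_width=18, slack=6)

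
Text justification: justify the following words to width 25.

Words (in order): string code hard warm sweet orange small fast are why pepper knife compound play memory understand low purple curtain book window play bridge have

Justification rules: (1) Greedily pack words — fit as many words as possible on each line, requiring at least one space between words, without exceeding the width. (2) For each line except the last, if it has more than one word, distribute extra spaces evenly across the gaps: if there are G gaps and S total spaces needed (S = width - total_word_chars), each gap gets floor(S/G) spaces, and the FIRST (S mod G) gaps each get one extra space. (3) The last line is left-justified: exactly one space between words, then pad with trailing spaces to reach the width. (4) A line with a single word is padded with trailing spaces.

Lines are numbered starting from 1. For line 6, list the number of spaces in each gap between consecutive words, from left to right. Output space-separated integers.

Answer: 2 1 1

Derivation:
Line 1: ['string', 'code', 'hard', 'warm'] (min_width=21, slack=4)
Line 2: ['sweet', 'orange', 'small', 'fast'] (min_width=23, slack=2)
Line 3: ['are', 'why', 'pepper', 'knife'] (min_width=20, slack=5)
Line 4: ['compound', 'play', 'memory'] (min_width=20, slack=5)
Line 5: ['understand', 'low', 'purple'] (min_width=21, slack=4)
Line 6: ['curtain', 'book', 'window', 'play'] (min_width=24, slack=1)
Line 7: ['bridge', 'have'] (min_width=11, slack=14)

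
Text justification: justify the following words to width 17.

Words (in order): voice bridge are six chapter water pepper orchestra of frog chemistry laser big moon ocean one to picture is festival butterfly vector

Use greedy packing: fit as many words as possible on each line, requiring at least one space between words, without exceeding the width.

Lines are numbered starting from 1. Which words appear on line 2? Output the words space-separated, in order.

Answer: six chapter water

Derivation:
Line 1: ['voice', 'bridge', 'are'] (min_width=16, slack=1)
Line 2: ['six', 'chapter', 'water'] (min_width=17, slack=0)
Line 3: ['pepper', 'orchestra'] (min_width=16, slack=1)
Line 4: ['of', 'frog', 'chemistry'] (min_width=17, slack=0)
Line 5: ['laser', 'big', 'moon'] (min_width=14, slack=3)
Line 6: ['ocean', 'one', 'to'] (min_width=12, slack=5)
Line 7: ['picture', 'is'] (min_width=10, slack=7)
Line 8: ['festival'] (min_width=8, slack=9)
Line 9: ['butterfly', 'vector'] (min_width=16, slack=1)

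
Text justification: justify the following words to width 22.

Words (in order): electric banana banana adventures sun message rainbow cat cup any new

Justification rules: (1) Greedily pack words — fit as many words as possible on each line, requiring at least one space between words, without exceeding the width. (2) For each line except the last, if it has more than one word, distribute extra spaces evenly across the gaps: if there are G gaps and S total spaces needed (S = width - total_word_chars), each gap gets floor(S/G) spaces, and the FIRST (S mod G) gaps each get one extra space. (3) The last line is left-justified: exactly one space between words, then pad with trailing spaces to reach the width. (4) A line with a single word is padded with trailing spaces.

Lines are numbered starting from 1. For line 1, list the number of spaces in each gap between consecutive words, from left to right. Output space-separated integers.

Answer: 1 1

Derivation:
Line 1: ['electric', 'banana', 'banana'] (min_width=22, slack=0)
Line 2: ['adventures', 'sun', 'message'] (min_width=22, slack=0)
Line 3: ['rainbow', 'cat', 'cup', 'any'] (min_width=19, slack=3)
Line 4: ['new'] (min_width=3, slack=19)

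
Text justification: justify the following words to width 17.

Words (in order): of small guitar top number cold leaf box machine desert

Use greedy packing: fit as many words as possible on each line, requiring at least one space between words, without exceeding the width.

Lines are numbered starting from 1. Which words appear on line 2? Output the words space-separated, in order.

Answer: top number cold

Derivation:
Line 1: ['of', 'small', 'guitar'] (min_width=15, slack=2)
Line 2: ['top', 'number', 'cold'] (min_width=15, slack=2)
Line 3: ['leaf', 'box', 'machine'] (min_width=16, slack=1)
Line 4: ['desert'] (min_width=6, slack=11)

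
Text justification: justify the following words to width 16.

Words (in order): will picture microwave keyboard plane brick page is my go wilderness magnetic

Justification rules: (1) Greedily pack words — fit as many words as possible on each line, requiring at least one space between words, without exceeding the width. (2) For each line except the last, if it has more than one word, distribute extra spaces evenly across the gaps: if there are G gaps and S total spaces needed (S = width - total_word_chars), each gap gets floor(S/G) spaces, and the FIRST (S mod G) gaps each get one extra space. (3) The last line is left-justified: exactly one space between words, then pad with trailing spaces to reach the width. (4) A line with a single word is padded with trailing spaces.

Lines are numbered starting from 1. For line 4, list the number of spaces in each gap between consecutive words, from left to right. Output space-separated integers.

Line 1: ['will', 'picture'] (min_width=12, slack=4)
Line 2: ['microwave'] (min_width=9, slack=7)
Line 3: ['keyboard', 'plane'] (min_width=14, slack=2)
Line 4: ['brick', 'page', 'is', 'my'] (min_width=16, slack=0)
Line 5: ['go', 'wilderness'] (min_width=13, slack=3)
Line 6: ['magnetic'] (min_width=8, slack=8)

Answer: 1 1 1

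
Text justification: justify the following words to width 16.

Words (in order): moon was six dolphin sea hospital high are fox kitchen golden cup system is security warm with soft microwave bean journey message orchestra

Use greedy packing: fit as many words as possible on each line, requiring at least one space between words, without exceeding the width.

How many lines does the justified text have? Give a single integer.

Line 1: ['moon', 'was', 'six'] (min_width=12, slack=4)
Line 2: ['dolphin', 'sea'] (min_width=11, slack=5)
Line 3: ['hospital', 'high'] (min_width=13, slack=3)
Line 4: ['are', 'fox', 'kitchen'] (min_width=15, slack=1)
Line 5: ['golden', 'cup'] (min_width=10, slack=6)
Line 6: ['system', 'is'] (min_width=9, slack=7)
Line 7: ['security', 'warm'] (min_width=13, slack=3)
Line 8: ['with', 'soft'] (min_width=9, slack=7)
Line 9: ['microwave', 'bean'] (min_width=14, slack=2)
Line 10: ['journey', 'message'] (min_width=15, slack=1)
Line 11: ['orchestra'] (min_width=9, slack=7)
Total lines: 11

Answer: 11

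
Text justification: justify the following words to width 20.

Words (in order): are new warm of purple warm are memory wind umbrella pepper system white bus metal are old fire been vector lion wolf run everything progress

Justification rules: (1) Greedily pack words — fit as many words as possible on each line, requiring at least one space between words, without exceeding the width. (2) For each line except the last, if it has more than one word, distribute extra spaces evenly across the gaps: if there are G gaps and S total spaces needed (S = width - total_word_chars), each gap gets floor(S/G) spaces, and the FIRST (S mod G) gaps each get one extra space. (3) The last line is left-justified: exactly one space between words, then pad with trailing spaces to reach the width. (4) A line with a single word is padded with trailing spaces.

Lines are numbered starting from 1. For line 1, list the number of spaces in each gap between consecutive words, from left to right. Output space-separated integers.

Line 1: ['are', 'new', 'warm', 'of'] (min_width=15, slack=5)
Line 2: ['purple', 'warm', 'are'] (min_width=15, slack=5)
Line 3: ['memory', 'wind', 'umbrella'] (min_width=20, slack=0)
Line 4: ['pepper', 'system', 'white'] (min_width=19, slack=1)
Line 5: ['bus', 'metal', 'are', 'old'] (min_width=17, slack=3)
Line 6: ['fire', 'been', 'vector'] (min_width=16, slack=4)
Line 7: ['lion', 'wolf', 'run'] (min_width=13, slack=7)
Line 8: ['everything', 'progress'] (min_width=19, slack=1)

Answer: 3 3 2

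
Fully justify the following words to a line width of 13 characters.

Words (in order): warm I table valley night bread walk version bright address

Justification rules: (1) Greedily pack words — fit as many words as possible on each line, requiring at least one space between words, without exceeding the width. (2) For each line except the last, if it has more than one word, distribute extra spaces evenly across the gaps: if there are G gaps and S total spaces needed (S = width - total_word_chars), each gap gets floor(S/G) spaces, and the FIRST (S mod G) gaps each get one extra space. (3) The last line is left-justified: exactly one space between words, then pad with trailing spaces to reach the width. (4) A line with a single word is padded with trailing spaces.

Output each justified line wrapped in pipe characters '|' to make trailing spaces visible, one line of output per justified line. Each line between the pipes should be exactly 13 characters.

Line 1: ['warm', 'I', 'table'] (min_width=12, slack=1)
Line 2: ['valley', 'night'] (min_width=12, slack=1)
Line 3: ['bread', 'walk'] (min_width=10, slack=3)
Line 4: ['version'] (min_width=7, slack=6)
Line 5: ['bright'] (min_width=6, slack=7)
Line 6: ['address'] (min_width=7, slack=6)

Answer: |warm  I table|
|valley  night|
|bread    walk|
|version      |
|bright       |
|address      |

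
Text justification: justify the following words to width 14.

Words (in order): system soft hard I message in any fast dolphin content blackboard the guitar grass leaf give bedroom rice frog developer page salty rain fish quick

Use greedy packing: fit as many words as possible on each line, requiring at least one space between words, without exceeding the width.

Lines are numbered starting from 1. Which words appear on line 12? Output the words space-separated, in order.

Line 1: ['system', 'soft'] (min_width=11, slack=3)
Line 2: ['hard', 'I', 'message'] (min_width=14, slack=0)
Line 3: ['in', 'any', 'fast'] (min_width=11, slack=3)
Line 4: ['dolphin'] (min_width=7, slack=7)
Line 5: ['content'] (min_width=7, slack=7)
Line 6: ['blackboard', 'the'] (min_width=14, slack=0)
Line 7: ['guitar', 'grass'] (min_width=12, slack=2)
Line 8: ['leaf', 'give'] (min_width=9, slack=5)
Line 9: ['bedroom', 'rice'] (min_width=12, slack=2)
Line 10: ['frog', 'developer'] (min_width=14, slack=0)
Line 11: ['page', 'salty'] (min_width=10, slack=4)
Line 12: ['rain', 'fish'] (min_width=9, slack=5)
Line 13: ['quick'] (min_width=5, slack=9)

Answer: rain fish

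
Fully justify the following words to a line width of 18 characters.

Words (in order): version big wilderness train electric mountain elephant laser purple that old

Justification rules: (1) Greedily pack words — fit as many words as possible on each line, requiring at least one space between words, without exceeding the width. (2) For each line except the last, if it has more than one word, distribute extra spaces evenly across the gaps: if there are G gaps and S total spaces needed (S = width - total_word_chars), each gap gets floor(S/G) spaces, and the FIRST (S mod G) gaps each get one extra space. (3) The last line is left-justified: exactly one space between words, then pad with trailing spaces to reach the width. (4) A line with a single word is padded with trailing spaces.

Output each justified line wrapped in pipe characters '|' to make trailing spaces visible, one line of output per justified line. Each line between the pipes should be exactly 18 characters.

Answer: |version        big|
|wilderness   train|
|electric  mountain|
|elephant     laser|
|purple that old   |

Derivation:
Line 1: ['version', 'big'] (min_width=11, slack=7)
Line 2: ['wilderness', 'train'] (min_width=16, slack=2)
Line 3: ['electric', 'mountain'] (min_width=17, slack=1)
Line 4: ['elephant', 'laser'] (min_width=14, slack=4)
Line 5: ['purple', 'that', 'old'] (min_width=15, slack=3)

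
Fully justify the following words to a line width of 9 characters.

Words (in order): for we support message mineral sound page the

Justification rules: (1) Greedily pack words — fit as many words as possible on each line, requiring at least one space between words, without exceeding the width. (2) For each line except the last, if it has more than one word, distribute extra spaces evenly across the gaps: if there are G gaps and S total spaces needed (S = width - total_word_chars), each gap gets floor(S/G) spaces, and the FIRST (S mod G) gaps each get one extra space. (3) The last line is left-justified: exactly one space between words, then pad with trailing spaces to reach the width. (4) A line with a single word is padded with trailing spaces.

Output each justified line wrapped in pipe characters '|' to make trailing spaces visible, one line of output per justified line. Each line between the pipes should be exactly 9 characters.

Line 1: ['for', 'we'] (min_width=6, slack=3)
Line 2: ['support'] (min_width=7, slack=2)
Line 3: ['message'] (min_width=7, slack=2)
Line 4: ['mineral'] (min_width=7, slack=2)
Line 5: ['sound'] (min_width=5, slack=4)
Line 6: ['page', 'the'] (min_width=8, slack=1)

Answer: |for    we|
|support  |
|message  |
|mineral  |
|sound    |
|page the |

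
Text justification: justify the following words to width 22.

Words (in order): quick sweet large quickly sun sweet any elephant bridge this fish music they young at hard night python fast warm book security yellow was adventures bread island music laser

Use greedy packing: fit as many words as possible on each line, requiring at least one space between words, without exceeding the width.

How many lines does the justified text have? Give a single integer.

Answer: 9

Derivation:
Line 1: ['quick', 'sweet', 'large'] (min_width=17, slack=5)
Line 2: ['quickly', 'sun', 'sweet', 'any'] (min_width=21, slack=1)
Line 3: ['elephant', 'bridge', 'this'] (min_width=20, slack=2)
Line 4: ['fish', 'music', 'they', 'young'] (min_width=21, slack=1)
Line 5: ['at', 'hard', 'night', 'python'] (min_width=20, slack=2)
Line 6: ['fast', 'warm', 'book'] (min_width=14, slack=8)
Line 7: ['security', 'yellow', 'was'] (min_width=19, slack=3)
Line 8: ['adventures', 'bread'] (min_width=16, slack=6)
Line 9: ['island', 'music', 'laser'] (min_width=18, slack=4)
Total lines: 9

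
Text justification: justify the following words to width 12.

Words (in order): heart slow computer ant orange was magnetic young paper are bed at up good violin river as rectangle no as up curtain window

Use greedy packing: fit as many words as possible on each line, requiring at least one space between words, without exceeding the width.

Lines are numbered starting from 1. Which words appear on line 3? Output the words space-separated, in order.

Answer: orange was

Derivation:
Line 1: ['heart', 'slow'] (min_width=10, slack=2)
Line 2: ['computer', 'ant'] (min_width=12, slack=0)
Line 3: ['orange', 'was'] (min_width=10, slack=2)
Line 4: ['magnetic'] (min_width=8, slack=4)
Line 5: ['young', 'paper'] (min_width=11, slack=1)
Line 6: ['are', 'bed', 'at'] (min_width=10, slack=2)
Line 7: ['up', 'good'] (min_width=7, slack=5)
Line 8: ['violin', 'river'] (min_width=12, slack=0)
Line 9: ['as', 'rectangle'] (min_width=12, slack=0)
Line 10: ['no', 'as', 'up'] (min_width=8, slack=4)
Line 11: ['curtain'] (min_width=7, slack=5)
Line 12: ['window'] (min_width=6, slack=6)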